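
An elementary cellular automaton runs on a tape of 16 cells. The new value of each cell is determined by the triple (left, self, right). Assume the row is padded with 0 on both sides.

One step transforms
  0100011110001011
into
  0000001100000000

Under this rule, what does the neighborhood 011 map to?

0

At position 5 the neighborhood is 011; the next row has 0 there.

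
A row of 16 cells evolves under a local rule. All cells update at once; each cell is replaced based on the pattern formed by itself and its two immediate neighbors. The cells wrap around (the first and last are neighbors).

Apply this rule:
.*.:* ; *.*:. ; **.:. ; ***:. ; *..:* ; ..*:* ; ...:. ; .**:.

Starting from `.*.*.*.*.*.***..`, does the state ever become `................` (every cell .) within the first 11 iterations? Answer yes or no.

no

**.*.*.*.*....*.
...*.*.*.**..**.
..**.*.*...**..*
**...*.**.*..***
..*.**....***...
.**...*..*...*..
*..*.******.***.
****............
....*..........*
*..***........**
.**...*......*..
iteration 11 is .**...*......*.., still not uniform .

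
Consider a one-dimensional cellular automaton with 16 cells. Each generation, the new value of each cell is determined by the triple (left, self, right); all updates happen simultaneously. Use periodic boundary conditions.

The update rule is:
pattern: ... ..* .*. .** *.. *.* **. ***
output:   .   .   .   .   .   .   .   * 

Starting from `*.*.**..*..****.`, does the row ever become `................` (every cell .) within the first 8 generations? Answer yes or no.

yes

............**..
................
all cells are . at generation 2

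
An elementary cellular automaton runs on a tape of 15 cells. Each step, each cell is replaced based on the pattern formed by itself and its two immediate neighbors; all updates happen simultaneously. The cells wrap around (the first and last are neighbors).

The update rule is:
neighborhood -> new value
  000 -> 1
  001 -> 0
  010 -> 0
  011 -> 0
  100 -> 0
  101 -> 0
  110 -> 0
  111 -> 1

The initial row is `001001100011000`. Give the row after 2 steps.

100000001000011
001111100011001

001111100011001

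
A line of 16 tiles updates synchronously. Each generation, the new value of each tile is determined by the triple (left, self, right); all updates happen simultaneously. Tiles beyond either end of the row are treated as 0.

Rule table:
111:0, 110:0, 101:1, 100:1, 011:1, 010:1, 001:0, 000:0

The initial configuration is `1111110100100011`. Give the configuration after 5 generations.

1000001110110010
1100001001101011
1010001101011110
1111001011110001
1000101110001001

1000101110001001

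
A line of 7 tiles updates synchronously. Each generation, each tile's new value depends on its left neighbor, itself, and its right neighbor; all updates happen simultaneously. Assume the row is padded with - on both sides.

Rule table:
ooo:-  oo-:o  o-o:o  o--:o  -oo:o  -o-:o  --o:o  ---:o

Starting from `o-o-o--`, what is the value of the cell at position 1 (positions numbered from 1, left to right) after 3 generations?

generation 1: ooooooo
generation 2: o-----o
generation 3: ooooooo
position 1 holds o

o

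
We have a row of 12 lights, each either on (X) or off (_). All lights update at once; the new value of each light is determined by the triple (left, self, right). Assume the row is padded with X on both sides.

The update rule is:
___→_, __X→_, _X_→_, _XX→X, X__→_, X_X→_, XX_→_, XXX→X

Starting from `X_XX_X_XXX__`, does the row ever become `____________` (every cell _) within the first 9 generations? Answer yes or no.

__X____XX___
_______X____
____________
all cells are _ at generation 3

yes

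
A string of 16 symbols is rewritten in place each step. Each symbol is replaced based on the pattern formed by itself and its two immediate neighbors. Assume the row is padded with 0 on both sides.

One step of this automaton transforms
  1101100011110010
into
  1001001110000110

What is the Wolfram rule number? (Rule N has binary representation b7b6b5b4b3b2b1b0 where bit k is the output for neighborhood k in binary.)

15

position 9: 111 → 0  (bit 7 = 0)
position 1: 110 → 0  (bit 6 = 0)
position 2: 101 → 0  (bit 5 = 0)
position 5: 100 → 0  (bit 4 = 0)
position 0: 011 → 1  (bit 3 = 1)
position 14: 010 → 1  (bit 2 = 1)
position 7: 001 → 1  (bit 1 = 1)
position 6: 000 → 1  (bit 0 = 1)
bits b7..b0 = 00001111 = 15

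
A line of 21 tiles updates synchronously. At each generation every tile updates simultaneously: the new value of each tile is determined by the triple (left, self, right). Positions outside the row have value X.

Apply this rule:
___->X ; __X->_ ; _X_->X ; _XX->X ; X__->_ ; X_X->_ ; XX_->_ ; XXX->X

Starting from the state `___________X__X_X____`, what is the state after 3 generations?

generation 1: _XXXXXXXXX_X__X_X_XX_
generation 2: _XXXXXXXX__X__X_X_X__
generation 3: _XXXXXXX___X__X_X_X__

_XXXXXXX___X__X_X_X__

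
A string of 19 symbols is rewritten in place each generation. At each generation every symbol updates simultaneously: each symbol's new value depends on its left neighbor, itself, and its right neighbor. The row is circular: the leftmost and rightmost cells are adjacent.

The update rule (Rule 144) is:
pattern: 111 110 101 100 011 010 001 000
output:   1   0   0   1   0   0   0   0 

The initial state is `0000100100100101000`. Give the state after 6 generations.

0010000000100100100

0000010010010000100
0000001001001000010
0000000100100100001
1000000010010010000
0100000001001001000
0010000000100100100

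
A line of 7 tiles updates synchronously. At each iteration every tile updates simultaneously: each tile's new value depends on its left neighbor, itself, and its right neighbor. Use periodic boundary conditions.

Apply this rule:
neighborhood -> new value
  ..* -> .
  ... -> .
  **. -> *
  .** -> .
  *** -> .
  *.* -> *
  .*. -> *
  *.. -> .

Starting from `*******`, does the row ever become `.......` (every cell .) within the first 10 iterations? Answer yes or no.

yes

.......
all cells are . at iteration 1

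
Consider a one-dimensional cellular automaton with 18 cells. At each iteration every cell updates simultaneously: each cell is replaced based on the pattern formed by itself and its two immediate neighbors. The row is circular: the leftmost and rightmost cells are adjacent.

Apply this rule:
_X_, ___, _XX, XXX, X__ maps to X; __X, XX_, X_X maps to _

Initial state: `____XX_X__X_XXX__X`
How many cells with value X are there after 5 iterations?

iteration 1: XXX_X__XX_X_XX_X_X
iteration 2: XX__XX_X__X_X__X_X
iteration 3: X_X_X__XX_X_XX_X_X
iteration 4: __X_XX_X__X_X__X_X
iteration 5: X_X_X__XX_X_XX_X_X
count of X: 10

10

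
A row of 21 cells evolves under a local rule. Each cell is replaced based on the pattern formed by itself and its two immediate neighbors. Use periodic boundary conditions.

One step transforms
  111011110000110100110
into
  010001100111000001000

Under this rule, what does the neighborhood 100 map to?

At position 8 the neighborhood is 100; the next row has 0 there.

0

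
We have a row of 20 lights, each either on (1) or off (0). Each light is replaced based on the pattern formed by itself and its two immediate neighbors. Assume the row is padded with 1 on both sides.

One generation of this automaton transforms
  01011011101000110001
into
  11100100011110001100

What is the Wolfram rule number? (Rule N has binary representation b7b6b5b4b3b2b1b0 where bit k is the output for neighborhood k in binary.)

position 7: 111 → 0  (bit 7 = 0)
position 4: 110 → 0  (bit 6 = 0)
position 0: 101 → 1  (bit 5 = 1)
position 11: 100 → 1  (bit 4 = 1)
position 3: 011 → 0  (bit 3 = 0)
position 1: 010 → 1  (bit 2 = 1)
position 13: 001 → 0  (bit 1 = 0)
position 12: 000 → 1  (bit 0 = 1)
bits b7..b0 = 00110101 = 53

53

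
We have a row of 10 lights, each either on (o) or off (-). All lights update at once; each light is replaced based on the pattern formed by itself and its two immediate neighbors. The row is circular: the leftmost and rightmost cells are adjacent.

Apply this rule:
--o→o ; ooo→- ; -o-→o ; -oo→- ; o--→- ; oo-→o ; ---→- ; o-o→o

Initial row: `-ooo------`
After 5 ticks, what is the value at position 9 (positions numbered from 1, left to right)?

-

tick 1: o--o------
tick 2: o-oo-----o
tick 3: oo-o----o-
tick 4: -ooo---ooo
tick 5: o--o--o--o
position 9 holds -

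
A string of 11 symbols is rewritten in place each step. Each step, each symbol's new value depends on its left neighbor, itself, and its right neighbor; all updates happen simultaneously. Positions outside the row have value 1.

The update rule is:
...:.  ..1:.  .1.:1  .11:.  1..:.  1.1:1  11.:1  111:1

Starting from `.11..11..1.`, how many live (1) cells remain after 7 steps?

1.1...1..11
111...1...1
111...1....
111...1....  (fixed point — unchanged through step 7)
count of 1: 4

4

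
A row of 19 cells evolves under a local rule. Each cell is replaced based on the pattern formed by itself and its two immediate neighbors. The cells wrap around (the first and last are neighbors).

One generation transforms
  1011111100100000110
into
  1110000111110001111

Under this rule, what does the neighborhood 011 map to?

1

At position 2 the neighborhood is 011; the next row has 1 there.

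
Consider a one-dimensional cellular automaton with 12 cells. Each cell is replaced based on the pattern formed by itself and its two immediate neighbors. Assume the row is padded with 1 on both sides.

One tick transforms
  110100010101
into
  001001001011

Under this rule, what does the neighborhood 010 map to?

0

At position 3 the neighborhood is 010; the next row has 0 there.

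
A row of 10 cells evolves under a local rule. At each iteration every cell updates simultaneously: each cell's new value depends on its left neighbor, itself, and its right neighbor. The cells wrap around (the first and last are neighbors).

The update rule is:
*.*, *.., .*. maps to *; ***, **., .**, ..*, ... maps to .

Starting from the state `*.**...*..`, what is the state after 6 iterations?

iteration 1: **..*..**.
iteration 2: ..*.**...*
iteration 3: *.**..*..*
iteration 4: .*..*.**..
iteration 5: .**.**..*.
iteration 6: ...*..*.**

...*..*.**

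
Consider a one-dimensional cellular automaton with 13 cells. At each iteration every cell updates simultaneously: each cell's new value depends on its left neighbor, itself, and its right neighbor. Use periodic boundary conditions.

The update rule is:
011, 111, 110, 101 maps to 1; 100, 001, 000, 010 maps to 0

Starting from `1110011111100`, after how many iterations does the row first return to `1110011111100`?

1

1110011111100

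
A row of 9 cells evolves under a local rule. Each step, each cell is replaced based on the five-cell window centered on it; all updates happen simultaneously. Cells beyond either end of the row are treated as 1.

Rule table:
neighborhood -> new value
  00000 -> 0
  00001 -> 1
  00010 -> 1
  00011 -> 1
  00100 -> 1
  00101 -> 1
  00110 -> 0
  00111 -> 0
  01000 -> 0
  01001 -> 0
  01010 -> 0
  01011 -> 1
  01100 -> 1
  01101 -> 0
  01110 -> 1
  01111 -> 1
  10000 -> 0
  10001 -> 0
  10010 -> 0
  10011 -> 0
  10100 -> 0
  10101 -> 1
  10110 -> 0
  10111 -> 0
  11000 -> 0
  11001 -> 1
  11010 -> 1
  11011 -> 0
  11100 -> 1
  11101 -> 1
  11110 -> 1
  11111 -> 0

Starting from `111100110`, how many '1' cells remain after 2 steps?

5

001110000
100110011
count of 1: 5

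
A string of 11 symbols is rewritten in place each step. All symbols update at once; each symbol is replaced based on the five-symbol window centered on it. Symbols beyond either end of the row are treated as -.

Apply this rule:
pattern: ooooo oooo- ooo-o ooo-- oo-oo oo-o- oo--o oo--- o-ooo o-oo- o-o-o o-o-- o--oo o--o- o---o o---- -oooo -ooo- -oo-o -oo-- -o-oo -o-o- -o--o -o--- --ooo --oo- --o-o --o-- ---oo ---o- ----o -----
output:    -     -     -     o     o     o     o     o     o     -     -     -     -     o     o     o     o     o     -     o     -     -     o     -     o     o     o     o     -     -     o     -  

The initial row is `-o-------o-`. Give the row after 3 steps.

-o-o---o-o-
-o---o-o---
-o-o-o---o-

-o-o-o---o-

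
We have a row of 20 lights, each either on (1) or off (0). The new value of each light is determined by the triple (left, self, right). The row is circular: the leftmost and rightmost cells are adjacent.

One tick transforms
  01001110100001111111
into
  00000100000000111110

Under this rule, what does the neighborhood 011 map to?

At position 4 the neighborhood is 011; the next row has 0 there.

0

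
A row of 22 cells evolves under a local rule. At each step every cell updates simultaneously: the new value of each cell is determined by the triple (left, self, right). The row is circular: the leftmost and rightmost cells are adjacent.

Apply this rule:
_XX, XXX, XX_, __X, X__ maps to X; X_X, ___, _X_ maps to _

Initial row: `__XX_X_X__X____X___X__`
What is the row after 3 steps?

_XXX____XX_X__X_X_X_X_
XXXXX__XXX__XX_______X
XXXXXXXXXXXXXXX_____XX

XXXXXXXXXXXXXXX_____XX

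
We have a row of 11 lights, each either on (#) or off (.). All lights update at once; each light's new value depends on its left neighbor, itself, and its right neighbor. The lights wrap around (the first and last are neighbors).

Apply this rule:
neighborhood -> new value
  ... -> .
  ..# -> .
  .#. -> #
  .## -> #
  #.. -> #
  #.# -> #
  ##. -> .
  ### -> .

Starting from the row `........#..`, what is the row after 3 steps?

........##.
........#.#
#.......###

#.......###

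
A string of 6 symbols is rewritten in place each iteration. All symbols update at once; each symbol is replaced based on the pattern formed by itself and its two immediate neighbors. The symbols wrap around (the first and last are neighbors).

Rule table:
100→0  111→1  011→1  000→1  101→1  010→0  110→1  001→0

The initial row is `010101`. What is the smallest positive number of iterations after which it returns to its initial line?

2

101010
010101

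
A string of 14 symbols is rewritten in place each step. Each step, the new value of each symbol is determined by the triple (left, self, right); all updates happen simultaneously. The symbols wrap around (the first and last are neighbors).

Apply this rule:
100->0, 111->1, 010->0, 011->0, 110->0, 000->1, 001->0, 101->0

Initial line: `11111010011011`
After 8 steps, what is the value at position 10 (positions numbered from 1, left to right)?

step 1: 11110000000001
step 2: 11100111111100
step 3: 01000011111000
step 4: 00011001110011
step 5: 01000000100000
step 6: 00011110001111
step 7: 01001100100110
step 8: 00000000000000
position 10 holds 0

0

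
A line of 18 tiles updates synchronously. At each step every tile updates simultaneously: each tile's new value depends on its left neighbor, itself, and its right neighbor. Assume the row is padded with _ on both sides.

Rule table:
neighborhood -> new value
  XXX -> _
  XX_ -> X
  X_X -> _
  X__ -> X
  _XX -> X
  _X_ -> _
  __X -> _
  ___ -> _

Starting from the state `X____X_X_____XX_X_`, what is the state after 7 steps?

_X______X____XX__X
__X______X___XXX__
___X______X__X_XX_
____X______X___XXX
_____X______X__X_X
______X______X____
_______X______X___

_______X______X___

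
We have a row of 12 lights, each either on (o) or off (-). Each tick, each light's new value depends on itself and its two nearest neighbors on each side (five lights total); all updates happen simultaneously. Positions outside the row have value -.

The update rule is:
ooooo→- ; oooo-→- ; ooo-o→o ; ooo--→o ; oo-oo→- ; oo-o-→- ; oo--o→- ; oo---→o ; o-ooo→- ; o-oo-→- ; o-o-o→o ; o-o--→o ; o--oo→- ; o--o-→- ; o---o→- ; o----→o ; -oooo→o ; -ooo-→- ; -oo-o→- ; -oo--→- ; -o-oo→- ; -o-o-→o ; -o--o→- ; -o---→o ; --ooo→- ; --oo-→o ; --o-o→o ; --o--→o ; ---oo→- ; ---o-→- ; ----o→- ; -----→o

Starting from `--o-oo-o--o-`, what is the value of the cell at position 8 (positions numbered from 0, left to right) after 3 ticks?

tick 1: --o----o--oo
tick 2: --ooo--o--o-
tick 3: ----o--o--oo
position 8 holds -

-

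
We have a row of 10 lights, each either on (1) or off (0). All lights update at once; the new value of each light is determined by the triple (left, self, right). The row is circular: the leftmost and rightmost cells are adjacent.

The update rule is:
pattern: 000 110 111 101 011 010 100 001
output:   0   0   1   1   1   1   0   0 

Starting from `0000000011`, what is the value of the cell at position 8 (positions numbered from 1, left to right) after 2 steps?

0000000010
0000000010
position 8 holds 0

0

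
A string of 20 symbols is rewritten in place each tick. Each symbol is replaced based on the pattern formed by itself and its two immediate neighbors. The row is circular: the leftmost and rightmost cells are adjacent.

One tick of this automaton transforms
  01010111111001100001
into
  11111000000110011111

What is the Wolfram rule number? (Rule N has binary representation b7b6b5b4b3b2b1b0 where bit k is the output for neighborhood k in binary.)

position 6: 111 → 0  (bit 7 = 0)
position 10: 110 → 0  (bit 6 = 0)
position 0: 101 → 1  (bit 5 = 1)
position 11: 100 → 1  (bit 4 = 1)
position 5: 011 → 0  (bit 3 = 0)
position 1: 010 → 1  (bit 2 = 1)
position 12: 001 → 1  (bit 1 = 1)
position 16: 000 → 1  (bit 0 = 1)
bits b7..b0 = 00110111 = 55

55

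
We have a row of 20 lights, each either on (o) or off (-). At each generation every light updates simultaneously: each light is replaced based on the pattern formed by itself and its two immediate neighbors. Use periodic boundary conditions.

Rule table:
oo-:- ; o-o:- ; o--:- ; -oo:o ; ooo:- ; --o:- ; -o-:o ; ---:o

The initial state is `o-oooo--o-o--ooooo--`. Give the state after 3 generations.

o-o-----o-o--o------
o-o-ooo-o-o--o-oooo-
o-o-o---o-o--o-o----

o-o-o---o-o--o-o----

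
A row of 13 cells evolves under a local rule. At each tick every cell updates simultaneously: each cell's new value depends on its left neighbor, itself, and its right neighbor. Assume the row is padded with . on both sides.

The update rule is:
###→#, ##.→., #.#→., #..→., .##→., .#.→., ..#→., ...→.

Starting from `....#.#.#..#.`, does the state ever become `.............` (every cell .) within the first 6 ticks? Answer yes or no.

yes

.............
all cells are . at tick 1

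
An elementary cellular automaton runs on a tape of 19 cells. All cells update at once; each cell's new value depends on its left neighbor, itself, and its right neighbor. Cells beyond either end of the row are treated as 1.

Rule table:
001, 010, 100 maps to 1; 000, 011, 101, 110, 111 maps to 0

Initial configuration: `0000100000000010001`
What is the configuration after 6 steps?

step 1: 1001110000000111010
step 2: 0110001000001000010
step 3: 0001011100011100110
step 4: 1011000010100011000
step 5: 0000100110110100101
step 6: 1001111000000111100

1001111000000111100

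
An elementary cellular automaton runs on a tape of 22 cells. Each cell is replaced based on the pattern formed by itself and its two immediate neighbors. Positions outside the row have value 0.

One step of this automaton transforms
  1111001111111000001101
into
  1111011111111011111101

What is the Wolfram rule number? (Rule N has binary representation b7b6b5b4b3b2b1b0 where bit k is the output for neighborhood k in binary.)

207

position 1: 111 → 1  (bit 7 = 1)
position 3: 110 → 1  (bit 6 = 1)
position 20: 101 → 0  (bit 5 = 0)
position 4: 100 → 0  (bit 4 = 0)
position 0: 011 → 1  (bit 3 = 1)
position 21: 010 → 1  (bit 2 = 1)
position 5: 001 → 1  (bit 1 = 1)
position 14: 000 → 1  (bit 0 = 1)
bits b7..b0 = 11001111 = 207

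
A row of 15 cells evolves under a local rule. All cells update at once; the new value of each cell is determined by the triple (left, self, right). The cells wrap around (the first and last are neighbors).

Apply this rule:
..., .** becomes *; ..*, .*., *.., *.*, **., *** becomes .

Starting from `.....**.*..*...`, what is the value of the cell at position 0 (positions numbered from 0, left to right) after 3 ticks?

*

****.*.......**
.......*****.*.
******.*.......
position 0 holds *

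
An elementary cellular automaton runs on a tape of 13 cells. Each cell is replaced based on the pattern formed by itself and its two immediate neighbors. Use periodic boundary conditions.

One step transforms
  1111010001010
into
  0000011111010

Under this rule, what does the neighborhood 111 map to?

At position 1 the neighborhood is 111; the next row has 0 there.

0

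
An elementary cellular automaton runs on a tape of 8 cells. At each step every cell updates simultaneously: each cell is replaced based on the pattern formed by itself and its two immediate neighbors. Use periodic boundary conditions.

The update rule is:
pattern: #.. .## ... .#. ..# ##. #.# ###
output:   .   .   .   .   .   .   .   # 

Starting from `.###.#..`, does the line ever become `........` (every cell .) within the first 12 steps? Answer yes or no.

step 1: ..#.....
step 2: ........
all cells are . at step 2

yes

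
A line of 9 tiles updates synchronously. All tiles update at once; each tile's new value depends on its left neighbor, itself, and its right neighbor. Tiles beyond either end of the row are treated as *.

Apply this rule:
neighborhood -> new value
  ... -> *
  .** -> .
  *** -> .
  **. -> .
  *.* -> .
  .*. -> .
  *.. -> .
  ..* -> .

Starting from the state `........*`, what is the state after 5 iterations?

.******..
.........
.*******.
.........  (repeats iteration 2; period 2)
iteration 5: .*******.

.*******.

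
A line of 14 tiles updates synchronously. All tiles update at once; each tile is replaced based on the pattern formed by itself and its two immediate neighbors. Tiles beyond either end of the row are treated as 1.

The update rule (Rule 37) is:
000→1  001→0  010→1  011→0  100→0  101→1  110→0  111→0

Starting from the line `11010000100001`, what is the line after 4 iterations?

iteration 1: 00110110101100
iteration 2: 00001001110000
iteration 3: 01101000000110
iteration 4: 10011011110001

10011011110001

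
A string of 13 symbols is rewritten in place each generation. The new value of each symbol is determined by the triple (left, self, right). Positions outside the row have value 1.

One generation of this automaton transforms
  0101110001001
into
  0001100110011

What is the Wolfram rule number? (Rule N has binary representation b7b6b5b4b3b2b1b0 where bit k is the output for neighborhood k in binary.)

139

position 4: 111 → 1  (bit 7 = 1)
position 5: 110 → 0  (bit 6 = 0)
position 0: 101 → 0  (bit 5 = 0)
position 6: 100 → 0  (bit 4 = 0)
position 3: 011 → 1  (bit 3 = 1)
position 1: 010 → 0  (bit 2 = 0)
position 8: 001 → 1  (bit 1 = 1)
position 7: 000 → 1  (bit 0 = 1)
bits b7..b0 = 10001011 = 139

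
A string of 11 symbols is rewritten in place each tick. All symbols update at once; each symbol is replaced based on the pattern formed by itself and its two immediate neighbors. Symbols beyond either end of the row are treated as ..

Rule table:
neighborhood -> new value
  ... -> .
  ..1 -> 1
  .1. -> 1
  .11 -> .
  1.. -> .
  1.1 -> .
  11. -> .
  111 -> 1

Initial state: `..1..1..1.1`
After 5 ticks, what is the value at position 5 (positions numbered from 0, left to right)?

.

.11.11.11.1
1.........1
1........11
1.......1..
1......11..
position 5 holds .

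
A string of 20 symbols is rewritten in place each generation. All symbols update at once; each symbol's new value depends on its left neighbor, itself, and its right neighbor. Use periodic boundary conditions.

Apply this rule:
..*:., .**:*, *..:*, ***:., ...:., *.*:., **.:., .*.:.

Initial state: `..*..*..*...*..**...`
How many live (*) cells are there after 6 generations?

generation 1: ...*..*..*...*.*.*..
generation 2: ....*..*..*.......*.
generation 3: .....*..*..*.......*
generation 4: *.....*..*..*.......
generation 5: .*.....*..*..*......
generation 6: ..*.....*..*..*.....
count of *: 4

4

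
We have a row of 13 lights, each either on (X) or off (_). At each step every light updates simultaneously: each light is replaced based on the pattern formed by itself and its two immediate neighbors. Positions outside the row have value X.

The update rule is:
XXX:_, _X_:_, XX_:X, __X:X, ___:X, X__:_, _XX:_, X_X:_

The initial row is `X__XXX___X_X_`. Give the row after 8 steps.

X__X_XXXXXXXX

step 1: X_X__X_XX____
step 2: X___X___X_XXX
step 3: X_XX__XX_____
step 4: X__X_X_X_XXXX
step 5: X_X__________
step 6: X___XXXXXXXXX
step 7: X_XX_________
step 8: X__X_XXXXXXXX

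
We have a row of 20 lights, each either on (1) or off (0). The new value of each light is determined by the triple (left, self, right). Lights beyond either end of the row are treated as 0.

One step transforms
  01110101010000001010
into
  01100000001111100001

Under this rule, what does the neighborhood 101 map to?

At position 4 the neighborhood is 101; the next row has 0 there.

0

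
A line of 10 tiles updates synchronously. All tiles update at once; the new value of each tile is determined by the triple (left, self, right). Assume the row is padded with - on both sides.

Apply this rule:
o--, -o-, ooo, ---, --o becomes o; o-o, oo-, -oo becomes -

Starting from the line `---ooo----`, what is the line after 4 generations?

-ooooo-ooo

generation 1: ooo-o-oooo
generation 2: -o--o--oo-
generation 3: ooooooo--o
generation 4: -ooooo-ooo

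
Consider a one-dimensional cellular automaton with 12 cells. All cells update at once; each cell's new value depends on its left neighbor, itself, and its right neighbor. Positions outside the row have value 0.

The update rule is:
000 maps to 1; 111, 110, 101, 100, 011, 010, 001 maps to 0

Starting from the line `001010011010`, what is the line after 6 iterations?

iteration 1: 100000000000
iteration 2: 001111111111
iteration 3: 100000000000  (repeats iteration 1; period 2)
iteration 6: 001111111111

001111111111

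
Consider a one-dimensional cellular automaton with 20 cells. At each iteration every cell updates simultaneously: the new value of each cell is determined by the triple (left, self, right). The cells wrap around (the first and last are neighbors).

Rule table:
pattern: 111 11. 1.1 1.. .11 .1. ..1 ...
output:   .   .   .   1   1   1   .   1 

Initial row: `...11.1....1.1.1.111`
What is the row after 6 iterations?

1..11.1....1.1.1.11.

11.1..1111.1.1.1.1..
1..11.1....1.1.1.11.
11.1..1111.1.1.1.1..  (repeats iteration 1; period 2)
iteration 6: 1..11.1....1.1.1.11.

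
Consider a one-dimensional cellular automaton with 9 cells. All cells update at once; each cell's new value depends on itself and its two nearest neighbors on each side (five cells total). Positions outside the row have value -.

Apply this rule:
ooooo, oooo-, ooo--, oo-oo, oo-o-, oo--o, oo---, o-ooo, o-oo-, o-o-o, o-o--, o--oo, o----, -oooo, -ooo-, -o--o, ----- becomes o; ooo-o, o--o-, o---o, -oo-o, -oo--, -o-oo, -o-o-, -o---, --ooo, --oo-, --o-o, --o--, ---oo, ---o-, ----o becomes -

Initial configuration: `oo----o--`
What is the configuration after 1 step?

--oo----o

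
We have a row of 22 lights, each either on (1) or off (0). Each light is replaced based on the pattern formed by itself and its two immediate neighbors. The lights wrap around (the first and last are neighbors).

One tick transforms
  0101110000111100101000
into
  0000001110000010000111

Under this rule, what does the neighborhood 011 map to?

At position 3 the neighborhood is 011; the next row has 0 there.

0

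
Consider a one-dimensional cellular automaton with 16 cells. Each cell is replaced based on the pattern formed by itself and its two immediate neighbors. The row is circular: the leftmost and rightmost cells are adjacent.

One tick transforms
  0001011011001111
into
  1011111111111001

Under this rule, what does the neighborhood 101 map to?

1

At position 4 the neighborhood is 101; the next row has 1 there.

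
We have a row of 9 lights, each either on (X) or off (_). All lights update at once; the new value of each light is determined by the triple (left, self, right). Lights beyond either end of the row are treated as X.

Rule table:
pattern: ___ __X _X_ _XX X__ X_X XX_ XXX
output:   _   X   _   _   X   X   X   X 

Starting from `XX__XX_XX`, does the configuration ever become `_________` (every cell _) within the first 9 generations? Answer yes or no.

no

XXXX_XX_X
XXXXX_XX_
XXXXXX_XX
XXXXXXX_X
XXXXXXXX_
XXXXXXXXX
XXXXXXXXX  (fixed point — unchanged through generation 9)
generation 9 is XXXXXXXXX, still not uniform _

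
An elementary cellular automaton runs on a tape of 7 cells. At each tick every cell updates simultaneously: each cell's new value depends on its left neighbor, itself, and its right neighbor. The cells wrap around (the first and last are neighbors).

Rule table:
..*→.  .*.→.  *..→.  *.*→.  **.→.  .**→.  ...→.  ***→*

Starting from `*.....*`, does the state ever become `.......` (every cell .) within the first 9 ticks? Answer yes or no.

yes

tick 1: .......
all cells are . at tick 1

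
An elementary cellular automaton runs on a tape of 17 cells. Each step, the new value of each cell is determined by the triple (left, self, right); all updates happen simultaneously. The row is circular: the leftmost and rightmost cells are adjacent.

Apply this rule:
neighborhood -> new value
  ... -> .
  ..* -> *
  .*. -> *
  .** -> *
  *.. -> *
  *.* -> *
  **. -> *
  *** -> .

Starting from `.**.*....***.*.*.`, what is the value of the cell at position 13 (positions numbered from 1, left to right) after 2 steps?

step 1: ******..**.******
step 2: .....*******.....
position 13 holds .

.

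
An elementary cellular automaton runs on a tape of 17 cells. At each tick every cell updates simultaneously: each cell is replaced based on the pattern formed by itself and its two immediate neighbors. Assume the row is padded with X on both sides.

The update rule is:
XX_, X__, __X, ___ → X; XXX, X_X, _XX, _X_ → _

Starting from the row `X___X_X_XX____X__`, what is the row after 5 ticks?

XX_____XXXXX_XXXX

XXXX_____XXXXX_XX
___XXXXXX____X___
XXX_____XXXXX_XXX
__XXXXXX____X____
XX_____XXXXX_XXXX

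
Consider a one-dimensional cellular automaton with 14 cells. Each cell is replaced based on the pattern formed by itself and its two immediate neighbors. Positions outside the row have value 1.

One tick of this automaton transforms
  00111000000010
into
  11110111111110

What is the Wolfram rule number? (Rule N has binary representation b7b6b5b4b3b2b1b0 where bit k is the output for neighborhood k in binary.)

159

position 3: 111 → 1  (bit 7 = 1)
position 4: 110 → 0  (bit 6 = 0)
position 13: 101 → 0  (bit 5 = 0)
position 0: 100 → 1  (bit 4 = 1)
position 2: 011 → 1  (bit 3 = 1)
position 12: 010 → 1  (bit 2 = 1)
position 1: 001 → 1  (bit 1 = 1)
position 6: 000 → 1  (bit 0 = 1)
bits b7..b0 = 10011111 = 159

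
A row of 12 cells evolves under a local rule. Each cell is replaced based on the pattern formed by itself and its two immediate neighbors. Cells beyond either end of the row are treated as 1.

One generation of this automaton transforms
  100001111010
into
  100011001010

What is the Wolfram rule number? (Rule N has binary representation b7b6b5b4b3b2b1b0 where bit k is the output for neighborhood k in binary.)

position 6: 111 → 0  (bit 7 = 0)
position 0: 110 → 1  (bit 6 = 1)
position 9: 101 → 0  (bit 5 = 0)
position 1: 100 → 0  (bit 4 = 0)
position 5: 011 → 1  (bit 3 = 1)
position 10: 010 → 1  (bit 2 = 1)
position 4: 001 → 1  (bit 1 = 1)
position 2: 000 → 0  (bit 0 = 0)
bits b7..b0 = 01001110 = 78

78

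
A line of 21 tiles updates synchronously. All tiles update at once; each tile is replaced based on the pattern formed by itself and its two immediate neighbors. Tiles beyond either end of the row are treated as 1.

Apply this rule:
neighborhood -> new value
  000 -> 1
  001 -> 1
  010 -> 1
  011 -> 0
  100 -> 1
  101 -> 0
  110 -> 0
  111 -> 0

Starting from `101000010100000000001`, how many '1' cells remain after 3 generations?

19

001111110111111111110
110000000000000000000
001111111111111111111
count of 1: 19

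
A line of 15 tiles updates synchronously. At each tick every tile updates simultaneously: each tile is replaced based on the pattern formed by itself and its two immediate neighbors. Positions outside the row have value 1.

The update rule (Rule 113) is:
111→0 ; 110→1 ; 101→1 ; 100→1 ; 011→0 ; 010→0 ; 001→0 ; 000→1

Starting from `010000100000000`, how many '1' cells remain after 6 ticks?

5

101110011111110
110011000000011
011001111111000
101100000001110
110111111100011
011000000111000
count of 1: 5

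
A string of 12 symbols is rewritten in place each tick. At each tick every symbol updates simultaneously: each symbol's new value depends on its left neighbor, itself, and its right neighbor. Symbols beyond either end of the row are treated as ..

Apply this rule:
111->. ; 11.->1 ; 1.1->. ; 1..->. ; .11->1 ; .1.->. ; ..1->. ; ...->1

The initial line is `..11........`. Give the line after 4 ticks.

..11.1.1.1.1

1.11.1111111
..11.1.....1
1.11...111..
..11.1.1.1.1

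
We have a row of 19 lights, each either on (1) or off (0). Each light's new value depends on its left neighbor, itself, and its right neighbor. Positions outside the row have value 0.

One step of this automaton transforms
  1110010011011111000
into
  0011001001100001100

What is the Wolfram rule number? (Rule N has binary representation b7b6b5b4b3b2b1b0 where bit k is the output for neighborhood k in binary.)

112

position 1: 111 → 0  (bit 7 = 0)
position 2: 110 → 1  (bit 6 = 1)
position 10: 101 → 1  (bit 5 = 1)
position 3: 100 → 1  (bit 4 = 1)
position 0: 011 → 0  (bit 3 = 0)
position 5: 010 → 0  (bit 2 = 0)
position 4: 001 → 0  (bit 1 = 0)
position 17: 000 → 0  (bit 0 = 0)
bits b7..b0 = 01110000 = 112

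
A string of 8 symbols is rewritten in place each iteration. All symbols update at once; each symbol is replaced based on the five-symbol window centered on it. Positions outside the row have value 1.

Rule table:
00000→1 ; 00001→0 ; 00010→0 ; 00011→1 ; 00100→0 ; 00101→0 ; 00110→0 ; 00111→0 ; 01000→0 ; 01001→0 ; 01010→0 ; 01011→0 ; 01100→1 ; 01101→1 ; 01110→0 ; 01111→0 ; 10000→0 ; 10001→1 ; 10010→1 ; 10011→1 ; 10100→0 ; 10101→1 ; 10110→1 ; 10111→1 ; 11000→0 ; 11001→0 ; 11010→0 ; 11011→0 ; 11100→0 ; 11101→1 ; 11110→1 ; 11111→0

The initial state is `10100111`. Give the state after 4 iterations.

10001000
00100011
01001100
00010101

00010101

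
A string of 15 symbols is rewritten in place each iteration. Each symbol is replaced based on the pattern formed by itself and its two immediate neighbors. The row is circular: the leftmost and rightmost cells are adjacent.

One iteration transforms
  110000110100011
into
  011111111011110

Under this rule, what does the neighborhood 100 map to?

At position 2 the neighborhood is 100; the next row has 1 there.

1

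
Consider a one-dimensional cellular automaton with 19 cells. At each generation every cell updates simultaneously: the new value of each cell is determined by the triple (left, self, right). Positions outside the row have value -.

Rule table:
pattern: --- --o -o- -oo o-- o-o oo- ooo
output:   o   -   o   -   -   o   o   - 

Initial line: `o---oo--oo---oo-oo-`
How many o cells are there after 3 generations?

8

o-o--o---o-o--oo-o-
ooo--o-o-ooo---ooo-
--o--oooo--o-o---o-
count of o: 8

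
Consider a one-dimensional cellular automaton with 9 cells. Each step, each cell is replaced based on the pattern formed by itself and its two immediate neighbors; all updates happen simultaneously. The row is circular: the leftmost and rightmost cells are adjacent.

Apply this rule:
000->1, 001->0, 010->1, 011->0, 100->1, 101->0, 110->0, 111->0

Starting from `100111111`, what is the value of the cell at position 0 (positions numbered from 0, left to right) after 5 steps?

010000000
011111111
000000000
111111111
000000000
position 0 holds 0

0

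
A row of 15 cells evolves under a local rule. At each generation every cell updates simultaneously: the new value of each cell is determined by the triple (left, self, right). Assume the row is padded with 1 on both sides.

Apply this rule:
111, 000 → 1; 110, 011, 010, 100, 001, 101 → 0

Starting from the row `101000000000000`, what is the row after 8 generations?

000011111111110
011001111111100
000000111111000
011110011110010
001100001100000
000001100001110
011100001100100
001001100000000

001001100000000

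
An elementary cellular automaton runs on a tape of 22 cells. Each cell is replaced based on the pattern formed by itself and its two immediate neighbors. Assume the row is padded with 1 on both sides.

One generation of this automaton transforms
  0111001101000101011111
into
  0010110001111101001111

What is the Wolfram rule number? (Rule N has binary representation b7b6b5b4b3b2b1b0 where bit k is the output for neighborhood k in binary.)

position 2: 111 → 1  (bit 7 = 1)
position 3: 110 → 0  (bit 6 = 0)
position 0: 101 → 0  (bit 5 = 0)
position 4: 100 → 1  (bit 4 = 1)
position 1: 011 → 0  (bit 3 = 0)
position 9: 010 → 1  (bit 2 = 1)
position 5: 001 → 1  (bit 1 = 1)
position 11: 000 → 1  (bit 0 = 1)
bits b7..b0 = 10010111 = 151

151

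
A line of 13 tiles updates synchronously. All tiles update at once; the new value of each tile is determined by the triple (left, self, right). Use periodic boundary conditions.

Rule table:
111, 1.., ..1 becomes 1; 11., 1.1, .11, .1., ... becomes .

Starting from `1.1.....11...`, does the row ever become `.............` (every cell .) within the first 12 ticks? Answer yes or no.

no

tick 1: ...1...1..1.1
tick 2: 1.1.1.1.11...
tick 3: ..........1.1
tick 4: 1........1...
tick 5: .1......1.1.1
tick 6: ..1....1.....
tick 7: .1.1..1.1....
tick 8: 1...11...1...
tick 9: .1.1..1.1.1.1
tick 10: ....11.......
tick 11: ...1..1......
tick 12: ..1.11.1.....
tick 12 is ..1.11.1....., still not uniform .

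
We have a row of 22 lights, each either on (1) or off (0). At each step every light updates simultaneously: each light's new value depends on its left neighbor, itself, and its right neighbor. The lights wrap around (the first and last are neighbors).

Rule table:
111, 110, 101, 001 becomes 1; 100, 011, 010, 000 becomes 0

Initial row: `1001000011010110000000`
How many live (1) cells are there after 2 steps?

step 1: 0010000101101010000001
step 2: 0100001010110100000010
count of 1: 7

7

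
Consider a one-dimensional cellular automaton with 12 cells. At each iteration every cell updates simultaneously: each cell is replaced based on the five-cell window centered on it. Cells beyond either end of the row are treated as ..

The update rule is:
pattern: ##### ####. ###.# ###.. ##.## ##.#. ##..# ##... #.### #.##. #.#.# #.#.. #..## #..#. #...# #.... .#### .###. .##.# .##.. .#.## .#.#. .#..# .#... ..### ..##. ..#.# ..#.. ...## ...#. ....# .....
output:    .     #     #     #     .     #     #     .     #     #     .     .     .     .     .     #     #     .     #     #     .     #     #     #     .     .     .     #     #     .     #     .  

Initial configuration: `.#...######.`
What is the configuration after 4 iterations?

iteration 1: .##.#.#..##.
iteration 2: #.##.#.#..#.
iteration 3: ..###.#.#.##
iteration 4: ##..##.#..##

##..##.#..##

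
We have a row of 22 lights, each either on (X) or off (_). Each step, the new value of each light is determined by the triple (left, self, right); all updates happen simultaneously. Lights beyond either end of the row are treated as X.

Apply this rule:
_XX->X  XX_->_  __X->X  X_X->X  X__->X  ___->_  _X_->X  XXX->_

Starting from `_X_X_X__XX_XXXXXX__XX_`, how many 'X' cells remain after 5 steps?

XXXXXXXXX_XX_____XXX_X
_________XX_X___XX__XX
X_______XX_XXX_XX_XXX_
_X_____XX_XX__XX_XX__X
XXX___XX_XX_XXX_XX_XXX
count of X: 15

15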